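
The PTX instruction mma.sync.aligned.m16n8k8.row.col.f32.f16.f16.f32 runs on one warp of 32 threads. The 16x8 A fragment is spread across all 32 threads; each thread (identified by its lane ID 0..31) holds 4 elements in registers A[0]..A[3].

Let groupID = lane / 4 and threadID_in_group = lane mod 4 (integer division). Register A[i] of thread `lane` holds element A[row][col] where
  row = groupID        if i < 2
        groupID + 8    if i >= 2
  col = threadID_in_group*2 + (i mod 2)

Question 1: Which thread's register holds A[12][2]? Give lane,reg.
17,2

r=12→G=4,rhi=1  c=2→T=1,p=0
L=4*4+1=17  i=1*2+0=2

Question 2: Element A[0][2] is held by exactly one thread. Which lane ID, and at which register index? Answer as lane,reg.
r=0->g=0,rb=0  c=2->t=1,b0=0
L=0*4+1=1  i=0*2+0=0

1,0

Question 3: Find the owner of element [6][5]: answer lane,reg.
26,1

r=6⇒gr=6,Rb=0  c=5⇒th=2,odd=1
L=6*4+2=26  i=0*2+1=1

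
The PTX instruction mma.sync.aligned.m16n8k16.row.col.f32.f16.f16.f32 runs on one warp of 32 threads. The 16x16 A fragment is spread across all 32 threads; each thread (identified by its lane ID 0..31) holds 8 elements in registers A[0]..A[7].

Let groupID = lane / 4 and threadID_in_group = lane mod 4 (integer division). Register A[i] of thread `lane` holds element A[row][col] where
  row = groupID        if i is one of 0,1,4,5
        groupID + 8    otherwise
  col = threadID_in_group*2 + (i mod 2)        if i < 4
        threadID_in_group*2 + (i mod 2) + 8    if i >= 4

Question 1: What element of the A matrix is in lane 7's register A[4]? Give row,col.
L=7→G=7>>2=1, T=7&3=3
[4]→row 1+0=1  col 3·2+0+8=14

1,14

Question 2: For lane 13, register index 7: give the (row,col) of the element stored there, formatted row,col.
11,11

lane 13→13/4=3, 13 mod 4=1
i=7  r:3+8→11  c:2·1+1+8→11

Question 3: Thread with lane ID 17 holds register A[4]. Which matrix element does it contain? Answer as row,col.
lane 17→17/4=4, 17 mod 4=1
i=4  r:4+0→4  c:2·1+0+8→10

4,10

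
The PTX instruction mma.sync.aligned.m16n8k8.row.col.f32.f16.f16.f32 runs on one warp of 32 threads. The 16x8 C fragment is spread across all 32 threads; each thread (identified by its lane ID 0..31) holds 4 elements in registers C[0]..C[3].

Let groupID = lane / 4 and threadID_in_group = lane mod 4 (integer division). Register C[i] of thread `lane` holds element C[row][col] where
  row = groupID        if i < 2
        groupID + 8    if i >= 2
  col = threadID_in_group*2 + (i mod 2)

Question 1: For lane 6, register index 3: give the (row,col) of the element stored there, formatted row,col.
L=6->gid=6>>2=1, tid=6&3=2
[3]->row 1+8=9  col 2·2+1=5

9,5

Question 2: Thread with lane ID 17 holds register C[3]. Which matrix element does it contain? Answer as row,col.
lane 17: gid=4 (17/4), tid=1 (17%4)
i=3: r=4+8=12, c=1*2+1=3

12,3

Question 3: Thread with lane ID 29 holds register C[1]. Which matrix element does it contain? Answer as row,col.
7,3

lane 29=>29/4=7, 29 mod 4=1
i=1  r:7+0=>7  c:2·1+1=>3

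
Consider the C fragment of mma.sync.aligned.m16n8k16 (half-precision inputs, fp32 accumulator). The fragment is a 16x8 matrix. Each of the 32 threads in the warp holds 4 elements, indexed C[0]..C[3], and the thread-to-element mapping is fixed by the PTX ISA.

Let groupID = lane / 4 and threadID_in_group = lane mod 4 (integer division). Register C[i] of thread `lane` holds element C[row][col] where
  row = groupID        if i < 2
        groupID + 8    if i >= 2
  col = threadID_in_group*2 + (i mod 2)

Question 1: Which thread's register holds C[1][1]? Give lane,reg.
r=1→G=1,rhi=0  c=1→T=0,p=1
L=1*4+0=4  i=0*2+1=1

4,1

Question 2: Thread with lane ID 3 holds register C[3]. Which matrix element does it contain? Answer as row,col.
L=3→G=3>>2=0, T=3&3=3
[3]→row 0+8=8  col 3·2+1=7

8,7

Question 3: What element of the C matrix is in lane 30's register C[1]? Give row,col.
7,5

lane 30: g=7 (30/4), t=2 (30%4)
i=1: r=7+0=7, c=2*2+1=5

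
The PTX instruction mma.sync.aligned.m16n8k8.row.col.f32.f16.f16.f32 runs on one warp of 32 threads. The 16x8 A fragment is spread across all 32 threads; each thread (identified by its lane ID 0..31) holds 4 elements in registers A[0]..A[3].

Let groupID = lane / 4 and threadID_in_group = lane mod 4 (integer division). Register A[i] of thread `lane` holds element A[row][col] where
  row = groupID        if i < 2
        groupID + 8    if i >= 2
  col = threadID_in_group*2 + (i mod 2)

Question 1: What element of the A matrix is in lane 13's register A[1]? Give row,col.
lane 13=>13/4=3, 13 mod 4=1
i=1  r:3+0=>3  c:2·1+1=>3

3,3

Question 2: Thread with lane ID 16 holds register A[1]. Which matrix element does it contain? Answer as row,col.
4,1

lane 16: gid=4 (16/4), tid=0 (16%4)
i=1: r=4+0=4, c=0*2+1=1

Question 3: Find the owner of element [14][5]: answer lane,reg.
r=14->g=6,rb=1  c=5->t=2,b0=1
L=6*4+2=26  i=1*2+1=3

26,3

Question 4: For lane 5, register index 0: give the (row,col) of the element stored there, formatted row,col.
1,2

5: g=1,t=1
[0] (1+0,1*2+0) = (1,2)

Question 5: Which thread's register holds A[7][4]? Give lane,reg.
30,0

r=7⇒gr=7,Rb=0  c=4⇒th=2,odd=0
L=7*4+2=30  i=0*2+0=0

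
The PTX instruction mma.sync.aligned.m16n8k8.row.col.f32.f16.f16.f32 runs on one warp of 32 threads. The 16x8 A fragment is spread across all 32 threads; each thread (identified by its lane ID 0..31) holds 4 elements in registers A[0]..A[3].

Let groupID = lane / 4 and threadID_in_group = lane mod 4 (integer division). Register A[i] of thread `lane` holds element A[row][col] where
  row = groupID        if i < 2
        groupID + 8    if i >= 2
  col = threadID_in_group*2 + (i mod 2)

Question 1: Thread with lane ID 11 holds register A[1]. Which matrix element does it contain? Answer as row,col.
2,7

lane 11: gid=2 (11/4), tid=3 (11%4)
i=1: r=2+0=2, c=3*2+1=7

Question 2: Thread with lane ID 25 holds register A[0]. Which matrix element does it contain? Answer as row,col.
6,2

lane 25: gr=6 (25/4), th=1 (25%4)
i=0: r=6+0=6, c=1*2+0=2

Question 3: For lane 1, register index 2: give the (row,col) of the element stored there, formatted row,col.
1: grp=0,tig=1
[2] (0+8,1*2+0) = (8,2)

8,2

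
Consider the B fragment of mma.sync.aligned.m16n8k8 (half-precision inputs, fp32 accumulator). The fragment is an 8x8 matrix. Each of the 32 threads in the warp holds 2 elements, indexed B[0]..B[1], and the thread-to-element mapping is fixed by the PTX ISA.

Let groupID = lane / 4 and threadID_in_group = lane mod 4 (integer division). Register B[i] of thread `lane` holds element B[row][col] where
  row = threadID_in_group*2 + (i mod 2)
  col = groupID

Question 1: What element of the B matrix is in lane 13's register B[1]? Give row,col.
lane 13=>13/4=3, 13 mod 4=1
i=1  r:2·1+1=>3  c:3

3,3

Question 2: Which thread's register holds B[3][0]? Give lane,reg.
c=0→G=0  r=3→T=1,p=1
L=0*4+1=1  i=1=1

1,1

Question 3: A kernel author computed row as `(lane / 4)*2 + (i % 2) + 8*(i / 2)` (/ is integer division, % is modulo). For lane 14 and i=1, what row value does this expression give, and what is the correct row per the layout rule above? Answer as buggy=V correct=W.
buggy=7 correct=5

`(lane / 4)*2 + (i % 2) + 8*(i / 2)`[14,1]→7
L=14→G=14>>2=3, T=14&3=2
[1]→row 2·2+1=5  col G=3
row: 7 vs 5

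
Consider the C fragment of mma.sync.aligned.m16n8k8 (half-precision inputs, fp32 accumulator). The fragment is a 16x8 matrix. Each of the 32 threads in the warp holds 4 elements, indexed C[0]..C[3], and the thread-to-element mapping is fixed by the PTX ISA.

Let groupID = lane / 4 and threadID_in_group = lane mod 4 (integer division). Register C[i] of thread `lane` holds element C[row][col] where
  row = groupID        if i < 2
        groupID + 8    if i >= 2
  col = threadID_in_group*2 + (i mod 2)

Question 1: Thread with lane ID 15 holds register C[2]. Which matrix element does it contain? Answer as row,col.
L=15⇒gr=15>>2=3, th=15&3=3
[2]⇒row 3+8=11  col 3·2+0=6

11,6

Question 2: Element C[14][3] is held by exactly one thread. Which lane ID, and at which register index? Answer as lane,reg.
r=14→G=6,rhi=1  c=3→T=1,p=1
L=6*4+1=25  i=1*2+1=3

25,3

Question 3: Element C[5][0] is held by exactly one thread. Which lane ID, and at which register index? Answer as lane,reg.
r: 5->gid=5,r8=0  c: 0->tid=0,i&1=0
L=5*4+0=20  i=0*2+0=0

20,0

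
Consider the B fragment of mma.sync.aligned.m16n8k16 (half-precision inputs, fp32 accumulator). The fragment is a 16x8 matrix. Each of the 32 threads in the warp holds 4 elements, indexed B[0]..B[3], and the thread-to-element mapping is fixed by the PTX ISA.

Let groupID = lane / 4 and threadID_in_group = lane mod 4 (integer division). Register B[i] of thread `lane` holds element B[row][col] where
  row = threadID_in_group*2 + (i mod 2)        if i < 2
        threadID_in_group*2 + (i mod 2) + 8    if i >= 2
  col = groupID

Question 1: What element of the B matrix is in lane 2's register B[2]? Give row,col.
lane 2=>2/4=0, 2 mod 4=2
i=2  r:2·2+0+8=>12  c:0

12,0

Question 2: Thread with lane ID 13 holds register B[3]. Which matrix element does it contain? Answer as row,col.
11,3

13: gr=3,th=1
[3] (1*2+1+8,3) = (11,3)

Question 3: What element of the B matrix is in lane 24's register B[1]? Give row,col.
lane 24: g=6 (24/4), t=0 (24%4)
i=1: r=0*2+1+0=1, c=g=6

1,6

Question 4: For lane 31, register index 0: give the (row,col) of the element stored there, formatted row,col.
lane 31: gr=7 (31/4), th=3 (31%4)
i=0: r=3*2+0+0=6, c=gr=7

6,7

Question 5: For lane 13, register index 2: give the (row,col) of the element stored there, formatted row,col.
10,3

13: G=3,T=1
[2] (1*2+0+8,3) = (10,3)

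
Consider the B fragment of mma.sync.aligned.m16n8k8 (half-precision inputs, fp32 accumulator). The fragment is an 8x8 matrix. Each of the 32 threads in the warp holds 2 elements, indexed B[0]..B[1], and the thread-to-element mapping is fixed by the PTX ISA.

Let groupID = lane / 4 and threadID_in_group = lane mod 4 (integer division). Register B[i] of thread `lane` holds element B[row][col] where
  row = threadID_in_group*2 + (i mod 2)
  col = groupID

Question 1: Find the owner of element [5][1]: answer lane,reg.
6,1

c:1=>grp=1  r:5=>tig=2,lo=1
L=1*4+2=6  i=1=1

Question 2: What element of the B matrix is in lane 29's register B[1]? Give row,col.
3,7

lane 29: grp=7 (29/4), tig=1 (29%4)
i=1: r=1*2+1=3, c=grp=7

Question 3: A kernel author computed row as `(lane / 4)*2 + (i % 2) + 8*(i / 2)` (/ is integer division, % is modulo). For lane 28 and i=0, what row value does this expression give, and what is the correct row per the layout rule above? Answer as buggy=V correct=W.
buggy=14 correct=0

`(lane / 4)*2 + (i % 2) + 8*(i / 2)`[28,0]->14
28: gid=7,tid=0
[0] (0*2+0,7) = (0,7)
row: 14 vs 0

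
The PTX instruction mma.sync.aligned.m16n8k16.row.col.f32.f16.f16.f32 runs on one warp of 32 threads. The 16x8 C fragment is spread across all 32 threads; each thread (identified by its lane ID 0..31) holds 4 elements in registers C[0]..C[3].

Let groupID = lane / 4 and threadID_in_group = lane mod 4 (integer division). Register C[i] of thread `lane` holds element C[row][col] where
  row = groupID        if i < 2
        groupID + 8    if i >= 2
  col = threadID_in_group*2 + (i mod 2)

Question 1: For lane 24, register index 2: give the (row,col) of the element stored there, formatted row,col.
14,0

lane 24: grp=6 (24/4), tig=0 (24%4)
i=2: r=6+8=14, c=0*2+0=0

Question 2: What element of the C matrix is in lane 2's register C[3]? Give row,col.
L=2→G=2>>2=0, T=2&3=2
[3]→row 0+8=8  col 2·2+1=5

8,5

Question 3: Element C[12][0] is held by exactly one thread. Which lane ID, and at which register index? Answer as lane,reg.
r: 12->gid=4,r8=1  c: 0->tid=0,i&1=0
L=4*4+0=16  i=1*2+0=2

16,2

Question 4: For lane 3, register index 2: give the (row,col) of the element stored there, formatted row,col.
8,6

L=3->g=3>>2=0, t=3&3=3
[2]->row 0+8=8  col 3·2+0=6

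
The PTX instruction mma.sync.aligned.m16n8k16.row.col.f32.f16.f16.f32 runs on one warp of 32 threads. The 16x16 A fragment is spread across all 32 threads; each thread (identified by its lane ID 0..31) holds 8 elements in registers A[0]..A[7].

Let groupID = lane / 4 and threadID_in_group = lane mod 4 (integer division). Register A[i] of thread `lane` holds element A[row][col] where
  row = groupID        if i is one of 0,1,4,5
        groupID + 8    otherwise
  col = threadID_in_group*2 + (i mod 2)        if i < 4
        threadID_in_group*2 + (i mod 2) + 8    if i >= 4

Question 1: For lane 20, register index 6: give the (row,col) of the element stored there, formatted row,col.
13,8

20: G=5,T=0
[6] (5+8,0*2+0+8) = (13,8)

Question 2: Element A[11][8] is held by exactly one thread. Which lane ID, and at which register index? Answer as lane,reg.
r: 11->gid=3,r8=1  c: 8->c8=1,tid=0,i&1=0
L=3*4+0=12  i=1*4+1*2+0=6

12,6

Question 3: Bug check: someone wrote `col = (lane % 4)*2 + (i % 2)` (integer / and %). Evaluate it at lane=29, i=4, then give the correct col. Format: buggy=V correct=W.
`(lane % 4)*2 + (i % 2)`[29,4]->2
29: g=7,t=1
[4] (7+0,1*2+0+8) = (7,10)
col: 2 vs 10

buggy=2 correct=10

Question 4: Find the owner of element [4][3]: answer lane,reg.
r=4->g=4,rb=0  c=3->cb=0,t=1,b0=1
L=4*4+1=17  i=0*4+0*2+1=1

17,1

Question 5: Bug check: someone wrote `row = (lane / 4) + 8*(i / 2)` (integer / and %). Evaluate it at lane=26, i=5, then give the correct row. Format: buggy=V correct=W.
buggy=22 correct=6

`(lane / 4) + 8*(i / 2)`[26,5]⇒22
lane 26⇒26/4=6, 26 mod 4=2
i=5  r:6+0⇒6  c:2·2+1+8⇒13
row: 22 vs 6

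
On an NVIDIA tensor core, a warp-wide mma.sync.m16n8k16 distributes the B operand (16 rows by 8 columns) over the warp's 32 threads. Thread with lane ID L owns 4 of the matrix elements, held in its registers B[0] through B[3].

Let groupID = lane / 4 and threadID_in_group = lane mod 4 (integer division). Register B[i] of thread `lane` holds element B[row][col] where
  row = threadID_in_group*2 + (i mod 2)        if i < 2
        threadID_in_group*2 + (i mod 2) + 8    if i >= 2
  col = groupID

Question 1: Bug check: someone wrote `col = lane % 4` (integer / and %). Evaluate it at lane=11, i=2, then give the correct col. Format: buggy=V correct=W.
buggy=3 correct=2

`lane % 4`[11,2]⇒3
lane 11⇒11/4=2, 11 mod 4=3
i=2  r:2·3+0+8⇒14  c:2
col: 3 vs 2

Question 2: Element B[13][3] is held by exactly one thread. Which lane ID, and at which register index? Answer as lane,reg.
14,3

c=3→G=3  r=13→rhi=1,T=2,p=1
L=3*4+2=14  i=1*2+1=3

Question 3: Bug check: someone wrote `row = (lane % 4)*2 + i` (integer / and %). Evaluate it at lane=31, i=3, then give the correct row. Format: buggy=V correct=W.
buggy=9 correct=15

`(lane % 4)*2 + i`[31,3]=>9
lane 31: grp=7 (31/4), tig=3 (31%4)
i=3: r=3*2+1+8=15, c=grp=7
row: 9 vs 15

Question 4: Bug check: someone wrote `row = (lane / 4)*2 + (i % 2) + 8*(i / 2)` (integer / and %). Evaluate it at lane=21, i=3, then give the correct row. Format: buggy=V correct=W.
buggy=19 correct=11

`(lane / 4)*2 + (i % 2) + 8*(i / 2)`[21,3]->19
lane 21: gid=5 (21/4), tid=1 (21%4)
i=3: r=1*2+1+8=11, c=gid=5
row: 19 vs 11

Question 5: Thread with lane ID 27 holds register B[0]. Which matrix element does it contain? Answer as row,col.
lane 27→27/4=6, 27 mod 4=3
i=0  r:2·3+0+0→6  c:6

6,6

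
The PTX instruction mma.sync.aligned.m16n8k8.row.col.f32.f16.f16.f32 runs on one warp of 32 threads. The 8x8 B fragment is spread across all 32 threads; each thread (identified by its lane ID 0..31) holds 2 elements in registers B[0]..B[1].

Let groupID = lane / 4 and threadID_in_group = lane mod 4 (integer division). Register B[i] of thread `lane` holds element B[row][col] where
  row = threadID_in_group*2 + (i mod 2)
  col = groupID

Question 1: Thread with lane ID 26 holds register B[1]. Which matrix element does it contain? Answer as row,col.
lane 26⇒26/4=6, 26 mod 4=2
i=1  r:2·2+1⇒5  c:6

5,6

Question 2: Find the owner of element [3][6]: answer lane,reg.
25,1

c: 6->gid=6  r: 3->tid=1,i&1=1
L=6*4+1=25  i=1=1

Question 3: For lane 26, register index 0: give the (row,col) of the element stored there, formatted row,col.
4,6

26: gid=6,tid=2
[0] (2*2+0,6) = (4,6)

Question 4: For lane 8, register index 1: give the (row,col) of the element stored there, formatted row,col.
lane 8⇒8/4=2, 8 mod 4=0
i=1  r:2·0+1⇒1  c:2

1,2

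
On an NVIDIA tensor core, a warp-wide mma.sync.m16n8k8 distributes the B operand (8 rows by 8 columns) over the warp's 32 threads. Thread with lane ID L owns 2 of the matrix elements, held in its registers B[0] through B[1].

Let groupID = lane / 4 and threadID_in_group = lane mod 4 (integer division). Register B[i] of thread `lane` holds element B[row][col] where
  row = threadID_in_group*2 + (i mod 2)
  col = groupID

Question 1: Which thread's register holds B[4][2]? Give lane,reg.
10,0

c:2=>grp=2  r:4=>tig=2,lo=0
L=2*4+2=10  i=0=0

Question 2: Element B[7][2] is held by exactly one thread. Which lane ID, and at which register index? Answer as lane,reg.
c: 2->gid=2  r: 7->tid=3,i&1=1
L=2*4+3=11  i=1=1

11,1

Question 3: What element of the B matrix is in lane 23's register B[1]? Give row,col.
7,5

23: G=5,T=3
[1] (3*2+1,5) = (7,5)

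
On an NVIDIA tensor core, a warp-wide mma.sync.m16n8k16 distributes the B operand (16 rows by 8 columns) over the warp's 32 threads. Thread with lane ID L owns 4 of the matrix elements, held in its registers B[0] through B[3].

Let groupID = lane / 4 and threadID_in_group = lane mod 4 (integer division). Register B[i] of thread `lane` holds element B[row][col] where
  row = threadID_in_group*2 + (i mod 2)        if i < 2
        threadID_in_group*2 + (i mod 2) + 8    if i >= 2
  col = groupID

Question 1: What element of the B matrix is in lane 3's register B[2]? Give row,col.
L=3->gid=3>>2=0, tid=3&3=3
[2]->row 3·2+0+8=14  col gid=0

14,0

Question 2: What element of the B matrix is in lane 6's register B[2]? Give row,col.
L=6->g=6>>2=1, t=6&3=2
[2]->row 2·2+0+8=12  col g=1

12,1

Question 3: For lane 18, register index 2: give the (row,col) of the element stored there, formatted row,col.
18: grp=4,tig=2
[2] (2*2+0+8,4) = (12,4)

12,4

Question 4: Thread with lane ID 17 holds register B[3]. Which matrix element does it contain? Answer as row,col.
17: grp=4,tig=1
[3] (1*2+1+8,4) = (11,4)

11,4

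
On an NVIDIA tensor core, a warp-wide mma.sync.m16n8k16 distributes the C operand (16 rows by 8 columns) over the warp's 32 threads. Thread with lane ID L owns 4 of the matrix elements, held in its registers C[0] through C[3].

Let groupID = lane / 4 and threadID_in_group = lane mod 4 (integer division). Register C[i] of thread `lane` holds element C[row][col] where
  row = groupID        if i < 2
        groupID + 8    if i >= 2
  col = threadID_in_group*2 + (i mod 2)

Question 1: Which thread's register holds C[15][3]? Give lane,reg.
r: 15->gid=7,r8=1  c: 3->tid=1,i&1=1
L=7*4+1=29  i=1*2+1=3

29,3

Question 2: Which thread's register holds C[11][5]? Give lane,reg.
r=11→G=3,rhi=1  c=5→T=2,p=1
L=3*4+2=14  i=1*2+1=3

14,3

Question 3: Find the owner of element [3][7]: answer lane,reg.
15,1

r=3⇒gr=3,Rb=0  c=7⇒th=3,odd=1
L=3*4+3=15  i=0*2+1=1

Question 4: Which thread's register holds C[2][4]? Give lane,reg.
10,0

r:2=>grp=2,rB=0  c:4=>tig=2,lo=0
L=2*4+2=10  i=0*2+0=0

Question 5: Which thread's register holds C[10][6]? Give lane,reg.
r=10→G=2,rhi=1  c=6→T=3,p=0
L=2*4+3=11  i=1*2+0=2

11,2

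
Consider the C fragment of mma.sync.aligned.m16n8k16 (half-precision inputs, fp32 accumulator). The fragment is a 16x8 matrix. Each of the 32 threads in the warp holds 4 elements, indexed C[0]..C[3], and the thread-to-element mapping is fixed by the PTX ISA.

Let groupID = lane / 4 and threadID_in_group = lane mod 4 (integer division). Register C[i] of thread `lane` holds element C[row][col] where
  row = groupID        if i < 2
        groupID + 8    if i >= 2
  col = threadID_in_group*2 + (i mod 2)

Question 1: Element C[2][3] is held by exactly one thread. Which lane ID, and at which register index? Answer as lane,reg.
9,1

r:2=>grp=2,rB=0  c:3=>tig=1,lo=1
L=2*4+1=9  i=0*2+1=1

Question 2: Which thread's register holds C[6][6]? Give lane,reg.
27,0

r=6⇒gr=6,Rb=0  c=6⇒th=3,odd=0
L=6*4+3=27  i=0*2+0=0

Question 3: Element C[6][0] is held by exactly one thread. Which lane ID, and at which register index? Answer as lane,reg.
24,0

r=6→G=6,rhi=0  c=0→T=0,p=0
L=6*4+0=24  i=0*2+0=0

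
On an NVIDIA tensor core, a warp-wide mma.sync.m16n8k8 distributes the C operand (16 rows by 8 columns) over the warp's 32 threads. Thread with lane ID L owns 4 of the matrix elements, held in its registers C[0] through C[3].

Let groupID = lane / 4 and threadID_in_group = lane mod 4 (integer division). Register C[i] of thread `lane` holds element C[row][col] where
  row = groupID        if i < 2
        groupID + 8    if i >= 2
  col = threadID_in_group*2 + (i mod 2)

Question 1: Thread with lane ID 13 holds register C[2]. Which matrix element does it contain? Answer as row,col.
L=13->gid=13>>2=3, tid=13&3=1
[2]->row 3+8=11  col 1·2+0=2

11,2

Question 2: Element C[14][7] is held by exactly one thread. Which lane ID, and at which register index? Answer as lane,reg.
r:14=>grp=6,rB=1  c:7=>tig=3,lo=1
L=6*4+3=27  i=1*2+1=3

27,3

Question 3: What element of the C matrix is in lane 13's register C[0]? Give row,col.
3,2

lane 13: gid=3 (13/4), tid=1 (13%4)
i=0: r=3+0=3, c=1*2+0=2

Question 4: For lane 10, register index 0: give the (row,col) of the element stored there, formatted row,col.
lane 10: gid=2 (10/4), tid=2 (10%4)
i=0: r=2+0=2, c=2*2+0=4

2,4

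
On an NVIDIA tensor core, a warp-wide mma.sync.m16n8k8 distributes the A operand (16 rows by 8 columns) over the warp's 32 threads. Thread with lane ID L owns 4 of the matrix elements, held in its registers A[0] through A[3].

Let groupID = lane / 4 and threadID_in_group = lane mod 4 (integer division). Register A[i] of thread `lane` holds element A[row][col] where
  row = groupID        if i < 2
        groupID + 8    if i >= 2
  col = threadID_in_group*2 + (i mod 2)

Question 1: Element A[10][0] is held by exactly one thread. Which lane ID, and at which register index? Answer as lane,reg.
r: 10->gid=2,r8=1  c: 0->tid=0,i&1=0
L=2*4+0=8  i=1*2+0=2

8,2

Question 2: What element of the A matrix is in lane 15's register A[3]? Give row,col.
11,7

L=15=>grp=15>>2=3, tig=15&3=3
[3]=>row 3+8=11  col 3·2+1=7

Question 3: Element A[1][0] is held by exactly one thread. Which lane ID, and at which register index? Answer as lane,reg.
r: 1->gid=1,r8=0  c: 0->tid=0,i&1=0
L=1*4+0=4  i=0*2+0=0

4,0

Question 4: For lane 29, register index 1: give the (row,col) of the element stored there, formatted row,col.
7,3

lane 29: grp=7 (29/4), tig=1 (29%4)
i=1: r=7+0=7, c=1*2+1=3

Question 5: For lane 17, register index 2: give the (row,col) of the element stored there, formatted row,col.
12,2

17: G=4,T=1
[2] (4+8,1*2+0) = (12,2)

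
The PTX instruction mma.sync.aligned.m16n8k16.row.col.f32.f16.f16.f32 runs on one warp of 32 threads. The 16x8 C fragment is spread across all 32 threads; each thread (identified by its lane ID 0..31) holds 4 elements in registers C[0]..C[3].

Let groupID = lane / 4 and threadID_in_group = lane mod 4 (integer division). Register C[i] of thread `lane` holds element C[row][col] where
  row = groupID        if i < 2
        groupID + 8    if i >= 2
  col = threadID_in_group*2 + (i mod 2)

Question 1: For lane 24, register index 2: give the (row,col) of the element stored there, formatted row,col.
L=24->g=24>>2=6, t=24&3=0
[2]->row 6+8=14  col 0·2+0=0

14,0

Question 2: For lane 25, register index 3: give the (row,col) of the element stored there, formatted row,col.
14,3

L=25=>grp=25>>2=6, tig=25&3=1
[3]=>row 6+8=14  col 1·2+1=3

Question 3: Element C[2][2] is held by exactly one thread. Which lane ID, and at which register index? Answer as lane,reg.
9,0

r: 2->gid=2,r8=0  c: 2->tid=1,i&1=0
L=2*4+1=9  i=0*2+0=0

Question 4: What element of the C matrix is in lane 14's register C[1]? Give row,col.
3,5

lane 14: gr=3 (14/4), th=2 (14%4)
i=1: r=3+0=3, c=2*2+1=5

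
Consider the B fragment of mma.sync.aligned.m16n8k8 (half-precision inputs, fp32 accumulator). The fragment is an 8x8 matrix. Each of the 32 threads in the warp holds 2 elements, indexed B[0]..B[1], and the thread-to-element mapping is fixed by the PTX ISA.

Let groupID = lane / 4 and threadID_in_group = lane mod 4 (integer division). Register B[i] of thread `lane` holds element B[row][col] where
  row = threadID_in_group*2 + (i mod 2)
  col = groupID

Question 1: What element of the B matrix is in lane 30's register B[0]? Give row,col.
L=30→G=30>>2=7, T=30&3=2
[0]→row 2·2+0=4  col G=7

4,7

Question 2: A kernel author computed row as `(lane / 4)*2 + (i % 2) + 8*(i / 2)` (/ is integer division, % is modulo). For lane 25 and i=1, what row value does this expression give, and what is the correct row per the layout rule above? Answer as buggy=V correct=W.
`(lane / 4)*2 + (i % 2) + 8*(i / 2)`[25,1]→13
lane 25: G=6 (25/4), T=1 (25%4)
i=1: r=1*2+1=3, c=G=6
row: 13 vs 3

buggy=13 correct=3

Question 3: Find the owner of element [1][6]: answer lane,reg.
24,1

c:6=>grp=6  r:1=>tig=0,lo=1
L=6*4+0=24  i=1=1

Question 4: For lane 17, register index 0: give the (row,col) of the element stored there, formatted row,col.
17: g=4,t=1
[0] (1*2+0,4) = (2,4)

2,4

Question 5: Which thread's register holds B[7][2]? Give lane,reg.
11,1

c: 2->gid=2  r: 7->tid=3,i&1=1
L=2*4+3=11  i=1=1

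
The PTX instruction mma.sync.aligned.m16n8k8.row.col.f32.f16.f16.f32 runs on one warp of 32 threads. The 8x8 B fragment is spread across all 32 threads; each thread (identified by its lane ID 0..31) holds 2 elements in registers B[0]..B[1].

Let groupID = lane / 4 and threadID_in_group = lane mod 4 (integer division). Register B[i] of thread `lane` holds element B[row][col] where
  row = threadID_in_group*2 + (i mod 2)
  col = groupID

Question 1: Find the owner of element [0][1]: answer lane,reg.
4,0

c=1→G=1  r=0→T=0,p=0
L=1*4+0=4  i=0=0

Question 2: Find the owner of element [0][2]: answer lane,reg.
c=2→G=2  r=0→T=0,p=0
L=2*4+0=8  i=0=0

8,0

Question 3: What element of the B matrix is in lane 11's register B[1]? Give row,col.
7,2

11: gr=2,th=3
[1] (3*2+1,2) = (7,2)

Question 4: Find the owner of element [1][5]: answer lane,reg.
c:5=>grp=5  r:1=>tig=0,lo=1
L=5*4+0=20  i=1=1

20,1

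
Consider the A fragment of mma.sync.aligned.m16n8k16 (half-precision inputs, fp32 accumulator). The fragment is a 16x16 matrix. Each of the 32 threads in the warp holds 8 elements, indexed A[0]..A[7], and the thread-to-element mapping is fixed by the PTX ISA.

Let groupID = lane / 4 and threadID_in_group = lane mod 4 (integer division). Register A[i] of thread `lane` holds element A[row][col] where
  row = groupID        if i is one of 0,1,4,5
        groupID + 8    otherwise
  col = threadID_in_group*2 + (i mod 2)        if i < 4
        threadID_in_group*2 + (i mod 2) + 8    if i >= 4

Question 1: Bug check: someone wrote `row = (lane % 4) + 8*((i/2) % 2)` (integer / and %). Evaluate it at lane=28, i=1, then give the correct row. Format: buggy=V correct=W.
buggy=0 correct=7

`(lane % 4) + 8*((i/2) % 2)`[28,1]=>0
lane 28=>28/4=7, 28 mod 4=0
i=1  r:7+0=>7  c:2·0+1+0=>1
row: 0 vs 7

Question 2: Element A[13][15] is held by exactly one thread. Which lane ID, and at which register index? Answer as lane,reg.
23,7

r=13⇒gr=5,Rb=1  c=15⇒Cb=1,th=3,odd=1
L=5*4+3=23  i=1*4+1*2+1=7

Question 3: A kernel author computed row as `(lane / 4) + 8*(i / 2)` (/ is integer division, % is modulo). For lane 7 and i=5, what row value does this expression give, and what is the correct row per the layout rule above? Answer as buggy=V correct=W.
`(lane / 4) + 8*(i / 2)`[7,5]->17
L=7->gid=7>>2=1, tid=7&3=3
[5]->row 1+0=1  col 3·2+1+8=15
row: 17 vs 1

buggy=17 correct=1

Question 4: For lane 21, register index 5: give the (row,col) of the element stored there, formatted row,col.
5,11

21: gid=5,tid=1
[5] (5+0,1*2+1+8) = (5,11)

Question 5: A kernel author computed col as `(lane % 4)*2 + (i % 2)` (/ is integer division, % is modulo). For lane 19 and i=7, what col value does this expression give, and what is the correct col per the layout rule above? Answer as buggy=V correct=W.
buggy=7 correct=15

`(lane % 4)*2 + (i % 2)`[19,7]⇒7
lane 19⇒19/4=4, 19 mod 4=3
i=7  r:4+8⇒12  c:2·3+1+8⇒15
col: 7 vs 15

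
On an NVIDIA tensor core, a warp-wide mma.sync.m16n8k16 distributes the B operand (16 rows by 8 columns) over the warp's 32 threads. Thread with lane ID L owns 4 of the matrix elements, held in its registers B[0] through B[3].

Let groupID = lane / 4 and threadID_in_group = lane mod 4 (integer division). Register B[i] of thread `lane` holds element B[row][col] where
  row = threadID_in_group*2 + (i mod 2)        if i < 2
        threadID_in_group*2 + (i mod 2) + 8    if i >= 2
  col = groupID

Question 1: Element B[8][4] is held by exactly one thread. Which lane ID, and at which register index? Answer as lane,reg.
16,2

c=4⇒gr=4  r=8⇒Rb=1,th=0,odd=0
L=4*4+0=16  i=1*2+0=2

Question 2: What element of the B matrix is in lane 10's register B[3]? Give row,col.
10: gr=2,th=2
[3] (2*2+1+8,2) = (13,2)

13,2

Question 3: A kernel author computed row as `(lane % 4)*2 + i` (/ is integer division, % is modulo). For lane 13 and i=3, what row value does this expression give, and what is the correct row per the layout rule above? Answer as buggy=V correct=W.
`(lane % 4)*2 + i`[13,3]->5
lane 13->13/4=3, 13 mod 4=1
i=3  r:2·1+1+8->11  c:3
row: 5 vs 11

buggy=5 correct=11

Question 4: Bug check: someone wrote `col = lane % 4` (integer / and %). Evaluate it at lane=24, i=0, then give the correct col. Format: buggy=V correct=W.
buggy=0 correct=6

`lane % 4`[24,0]->0
L=24->g=24>>2=6, t=24&3=0
[0]->row 0·2+0+0=0  col g=6
col: 0 vs 6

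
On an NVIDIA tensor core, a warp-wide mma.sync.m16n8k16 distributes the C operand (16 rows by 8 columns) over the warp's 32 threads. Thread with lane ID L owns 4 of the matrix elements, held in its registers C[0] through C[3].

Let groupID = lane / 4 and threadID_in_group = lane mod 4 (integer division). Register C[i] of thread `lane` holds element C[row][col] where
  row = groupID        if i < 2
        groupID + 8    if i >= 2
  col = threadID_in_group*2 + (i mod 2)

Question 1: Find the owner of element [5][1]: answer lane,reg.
r=5⇒gr=5,Rb=0  c=1⇒th=0,odd=1
L=5*4+0=20  i=0*2+1=1

20,1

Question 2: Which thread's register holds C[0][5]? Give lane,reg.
2,1

r=0⇒gr=0,Rb=0  c=5⇒th=2,odd=1
L=0*4+2=2  i=0*2+1=1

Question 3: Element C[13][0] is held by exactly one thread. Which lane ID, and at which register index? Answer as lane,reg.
20,2

r: 13->gid=5,r8=1  c: 0->tid=0,i&1=0
L=5*4+0=20  i=1*2+0=2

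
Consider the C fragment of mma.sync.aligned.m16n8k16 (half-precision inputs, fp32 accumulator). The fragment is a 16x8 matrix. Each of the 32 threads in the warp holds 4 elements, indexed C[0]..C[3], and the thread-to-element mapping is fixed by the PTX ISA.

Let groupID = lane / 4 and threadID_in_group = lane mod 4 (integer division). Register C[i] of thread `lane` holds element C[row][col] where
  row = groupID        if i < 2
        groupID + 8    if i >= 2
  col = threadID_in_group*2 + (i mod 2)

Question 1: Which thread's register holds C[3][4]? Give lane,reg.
r=3⇒gr=3,Rb=0  c=4⇒th=2,odd=0
L=3*4+2=14  i=0*2+0=0

14,0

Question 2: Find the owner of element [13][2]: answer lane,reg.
21,2

r=13->g=5,rb=1  c=2->t=1,b0=0
L=5*4+1=21  i=1*2+0=2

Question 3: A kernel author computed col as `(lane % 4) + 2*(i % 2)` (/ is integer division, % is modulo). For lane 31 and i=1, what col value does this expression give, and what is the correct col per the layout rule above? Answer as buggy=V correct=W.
buggy=5 correct=7

`(lane % 4) + 2*(i % 2)`[31,1]->5
31: g=7,t=3
[1] (7+0,3*2+1) = (7,7)
col: 5 vs 7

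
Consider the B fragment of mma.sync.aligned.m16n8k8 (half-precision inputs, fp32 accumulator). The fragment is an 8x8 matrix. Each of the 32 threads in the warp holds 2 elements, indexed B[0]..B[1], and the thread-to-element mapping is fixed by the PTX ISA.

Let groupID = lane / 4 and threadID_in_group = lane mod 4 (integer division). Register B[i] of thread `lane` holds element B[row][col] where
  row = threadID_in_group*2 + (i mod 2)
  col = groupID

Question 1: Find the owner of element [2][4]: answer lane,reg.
17,0

c=4->g=4  r=2->t=1,b0=0
L=4*4+1=17  i=0=0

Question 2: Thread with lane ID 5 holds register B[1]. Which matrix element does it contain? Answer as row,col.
3,1

5: gid=1,tid=1
[1] (1*2+1,1) = (3,1)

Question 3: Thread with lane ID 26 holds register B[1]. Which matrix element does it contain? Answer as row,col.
lane 26->26/4=6, 26 mod 4=2
i=1  r:2·2+1->5  c:6

5,6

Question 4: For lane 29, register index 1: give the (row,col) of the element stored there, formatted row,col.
3,7

29: grp=7,tig=1
[1] (1*2+1,7) = (3,7)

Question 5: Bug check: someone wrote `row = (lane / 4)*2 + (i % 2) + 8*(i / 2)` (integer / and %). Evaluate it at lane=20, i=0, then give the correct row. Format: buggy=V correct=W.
`(lane / 4)*2 + (i % 2) + 8*(i / 2)`[20,0]⇒10
20: gr=5,th=0
[0] (0*2+0,5) = (0,5)
row: 10 vs 0

buggy=10 correct=0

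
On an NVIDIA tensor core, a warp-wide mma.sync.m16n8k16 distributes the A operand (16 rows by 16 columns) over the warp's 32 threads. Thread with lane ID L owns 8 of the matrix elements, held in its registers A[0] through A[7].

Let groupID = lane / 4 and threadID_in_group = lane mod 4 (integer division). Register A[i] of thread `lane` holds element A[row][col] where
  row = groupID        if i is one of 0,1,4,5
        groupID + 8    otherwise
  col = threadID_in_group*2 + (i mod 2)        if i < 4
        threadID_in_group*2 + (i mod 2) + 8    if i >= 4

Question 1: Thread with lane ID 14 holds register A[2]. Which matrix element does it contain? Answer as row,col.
11,4

lane 14⇒14/4=3, 14 mod 4=2
i=2  r:3+8⇒11  c:2·2+0+0⇒4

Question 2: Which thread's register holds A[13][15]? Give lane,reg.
r=13->g=5,rb=1  c=15->cb=1,t=3,b0=1
L=5*4+3=23  i=1*4+1*2+1=7

23,7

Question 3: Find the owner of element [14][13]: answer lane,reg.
26,7

r: 14->gid=6,r8=1  c: 13->c8=1,tid=2,i&1=1
L=6*4+2=26  i=1*4+1*2+1=7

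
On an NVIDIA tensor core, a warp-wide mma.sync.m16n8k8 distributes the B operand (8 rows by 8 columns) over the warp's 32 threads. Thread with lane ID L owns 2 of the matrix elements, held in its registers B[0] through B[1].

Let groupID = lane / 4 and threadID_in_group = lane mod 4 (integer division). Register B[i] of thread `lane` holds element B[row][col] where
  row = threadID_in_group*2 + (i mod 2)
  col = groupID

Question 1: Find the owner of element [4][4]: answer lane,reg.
c=4→G=4  r=4→T=2,p=0
L=4*4+2=18  i=0=0

18,0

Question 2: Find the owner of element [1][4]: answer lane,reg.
c=4⇒gr=4  r=1⇒th=0,odd=1
L=4*4+0=16  i=1=1

16,1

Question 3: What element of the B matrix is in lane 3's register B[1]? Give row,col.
lane 3->3/4=0, 3 mod 4=3
i=1  r:2·3+1->7  c:0

7,0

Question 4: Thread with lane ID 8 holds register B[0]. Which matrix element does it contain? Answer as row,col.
lane 8: gid=2 (8/4), tid=0 (8%4)
i=0: r=0*2+0=0, c=gid=2

0,2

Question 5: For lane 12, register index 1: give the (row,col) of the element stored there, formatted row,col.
1,3

lane 12->12/4=3, 12 mod 4=0
i=1  r:2·0+1->1  c:3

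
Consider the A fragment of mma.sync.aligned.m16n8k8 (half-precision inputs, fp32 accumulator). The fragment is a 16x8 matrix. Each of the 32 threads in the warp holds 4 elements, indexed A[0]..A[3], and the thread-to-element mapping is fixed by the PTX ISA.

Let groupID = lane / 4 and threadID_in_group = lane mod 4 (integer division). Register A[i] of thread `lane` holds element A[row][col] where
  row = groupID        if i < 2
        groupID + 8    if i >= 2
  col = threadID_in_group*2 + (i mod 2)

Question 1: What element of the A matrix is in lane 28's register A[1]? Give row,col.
7,1

28: gid=7,tid=0
[1] (7+0,0*2+1) = (7,1)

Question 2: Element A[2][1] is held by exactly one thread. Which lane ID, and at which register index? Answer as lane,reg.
8,1

r=2→G=2,rhi=0  c=1→T=0,p=1
L=2*4+0=8  i=0*2+1=1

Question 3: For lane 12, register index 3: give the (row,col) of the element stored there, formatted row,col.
lane 12⇒12/4=3, 12 mod 4=0
i=3  r:3+8⇒11  c:2·0+1⇒1

11,1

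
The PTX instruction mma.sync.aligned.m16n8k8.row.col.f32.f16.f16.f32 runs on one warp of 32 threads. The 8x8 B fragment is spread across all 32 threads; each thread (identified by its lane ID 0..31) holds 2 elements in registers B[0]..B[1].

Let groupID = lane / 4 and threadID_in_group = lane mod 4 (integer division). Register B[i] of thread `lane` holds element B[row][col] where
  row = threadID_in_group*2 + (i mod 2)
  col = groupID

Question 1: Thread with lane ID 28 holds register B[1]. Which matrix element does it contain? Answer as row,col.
1,7

L=28→G=28>>2=7, T=28&3=0
[1]→row 0·2+1=1  col G=7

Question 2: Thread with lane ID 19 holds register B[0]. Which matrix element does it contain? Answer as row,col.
6,4

L=19→G=19>>2=4, T=19&3=3
[0]→row 3·2+0=6  col G=4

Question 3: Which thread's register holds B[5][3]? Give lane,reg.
c=3->g=3  r=5->t=2,b0=1
L=3*4+2=14  i=1=1

14,1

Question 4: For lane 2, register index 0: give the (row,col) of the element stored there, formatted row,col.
lane 2: gr=0 (2/4), th=2 (2%4)
i=0: r=2*2+0=4, c=gr=0

4,0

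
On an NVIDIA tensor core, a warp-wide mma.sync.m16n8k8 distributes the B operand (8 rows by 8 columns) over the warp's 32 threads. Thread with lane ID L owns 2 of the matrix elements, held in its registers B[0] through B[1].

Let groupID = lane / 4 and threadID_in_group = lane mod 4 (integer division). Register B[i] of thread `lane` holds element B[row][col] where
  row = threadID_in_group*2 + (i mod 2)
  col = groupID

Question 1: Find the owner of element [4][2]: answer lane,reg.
c=2⇒gr=2  r=4⇒th=2,odd=0
L=2*4+2=10  i=0=0

10,0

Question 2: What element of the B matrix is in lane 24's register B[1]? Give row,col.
1,6

lane 24->24/4=6, 24 mod 4=0
i=1  r:2·0+1->1  c:6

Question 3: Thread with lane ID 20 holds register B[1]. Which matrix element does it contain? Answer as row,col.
lane 20=>20/4=5, 20 mod 4=0
i=1  r:2·0+1=>1  c:5

1,5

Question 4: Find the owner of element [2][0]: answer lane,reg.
1,0

c:0=>grp=0  r:2=>tig=1,lo=0
L=0*4+1=1  i=0=0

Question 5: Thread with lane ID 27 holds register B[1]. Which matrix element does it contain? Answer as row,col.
7,6

L=27→G=27>>2=6, T=27&3=3
[1]→row 3·2+1=7  col G=6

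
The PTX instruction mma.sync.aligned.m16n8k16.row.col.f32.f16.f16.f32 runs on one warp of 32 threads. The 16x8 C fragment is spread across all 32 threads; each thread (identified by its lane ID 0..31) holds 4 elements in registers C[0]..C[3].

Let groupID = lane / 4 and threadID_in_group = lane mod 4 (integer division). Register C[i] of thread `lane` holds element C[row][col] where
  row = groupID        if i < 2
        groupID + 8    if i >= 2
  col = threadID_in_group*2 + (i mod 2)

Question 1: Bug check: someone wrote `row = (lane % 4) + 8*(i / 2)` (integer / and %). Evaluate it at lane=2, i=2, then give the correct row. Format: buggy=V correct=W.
buggy=10 correct=8

`(lane % 4) + 8*(i / 2)`[2,2]→10
L=2→G=2>>2=0, T=2&3=2
[2]→row 0+8=8  col 2·2+0=4
row: 10 vs 8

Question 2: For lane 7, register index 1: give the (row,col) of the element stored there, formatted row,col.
1,7

lane 7: G=1 (7/4), T=3 (7%4)
i=1: r=1+0=1, c=3*2+1=7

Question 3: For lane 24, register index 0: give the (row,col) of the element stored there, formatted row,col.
6,0

24: g=6,t=0
[0] (6+0,0*2+0) = (6,0)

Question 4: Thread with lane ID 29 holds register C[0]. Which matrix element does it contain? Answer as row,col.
lane 29: grp=7 (29/4), tig=1 (29%4)
i=0: r=7+0=7, c=1*2+0=2

7,2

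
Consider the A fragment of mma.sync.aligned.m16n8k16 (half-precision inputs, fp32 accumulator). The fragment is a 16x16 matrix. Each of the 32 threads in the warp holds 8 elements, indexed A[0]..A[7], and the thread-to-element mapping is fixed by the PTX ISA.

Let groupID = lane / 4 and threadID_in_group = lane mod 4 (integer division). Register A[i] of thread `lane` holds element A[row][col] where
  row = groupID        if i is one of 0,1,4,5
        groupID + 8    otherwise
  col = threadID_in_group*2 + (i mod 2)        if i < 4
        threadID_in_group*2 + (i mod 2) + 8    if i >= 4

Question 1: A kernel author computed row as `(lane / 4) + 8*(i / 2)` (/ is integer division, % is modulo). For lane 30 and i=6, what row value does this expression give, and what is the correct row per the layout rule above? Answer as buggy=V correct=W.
buggy=31 correct=15

`(lane / 4) + 8*(i / 2)`[30,6]=>31
lane 30=>30/4=7, 30 mod 4=2
i=6  r:7+8=>15  c:2·2+0+8=>12
row: 31 vs 15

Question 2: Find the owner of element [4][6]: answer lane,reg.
19,0

r=4→G=4,rhi=0  c=6→chi=0,T=3,p=0
L=4*4+3=19  i=0*4+0*2+0=0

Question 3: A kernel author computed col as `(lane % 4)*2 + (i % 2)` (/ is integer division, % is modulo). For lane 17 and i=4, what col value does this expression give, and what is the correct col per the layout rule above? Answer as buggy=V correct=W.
buggy=2 correct=10

`(lane % 4)*2 + (i % 2)`[17,4]=>2
17: grp=4,tig=1
[4] (4+0,1*2+0+8) = (4,10)
col: 2 vs 10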